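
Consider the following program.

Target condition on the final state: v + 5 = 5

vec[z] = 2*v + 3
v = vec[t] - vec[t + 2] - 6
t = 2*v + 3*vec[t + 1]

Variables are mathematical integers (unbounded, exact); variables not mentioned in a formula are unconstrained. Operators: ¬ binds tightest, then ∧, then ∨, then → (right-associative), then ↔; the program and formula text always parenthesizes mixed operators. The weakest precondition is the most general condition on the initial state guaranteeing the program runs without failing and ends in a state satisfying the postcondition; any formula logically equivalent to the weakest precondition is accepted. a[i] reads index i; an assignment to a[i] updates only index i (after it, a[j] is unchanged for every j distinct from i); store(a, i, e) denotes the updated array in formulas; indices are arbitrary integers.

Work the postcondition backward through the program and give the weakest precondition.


Working backward. After the program, the postcondition v + 5 = 5 must hold; in canonical form it is v = 0.
Before t := 2*v + 3*vec[t + 1]: v = 0
Before v := vec[t] - vec[t + 2] - 6: vec[t] = vec[t + 2] + 6
Before vec[z] := 2*v + 3: store(vec, z, 2*v + 3)[t] = store(vec, z, 2*v + 3)[t + 2] + 6
Answer: WP = store(vec, z, 2*v + 3)[t] = store(vec, z, 2*v + 3)[t + 2] + 6


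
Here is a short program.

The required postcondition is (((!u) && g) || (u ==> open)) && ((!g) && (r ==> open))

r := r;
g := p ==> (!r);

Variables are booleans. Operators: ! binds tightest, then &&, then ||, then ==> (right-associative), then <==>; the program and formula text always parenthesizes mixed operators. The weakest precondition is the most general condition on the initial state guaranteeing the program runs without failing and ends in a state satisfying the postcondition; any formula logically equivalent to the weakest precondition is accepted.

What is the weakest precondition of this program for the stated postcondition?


Working backward. After the program, the postcondition (((!u) && g) || (u ==> open)) && ((!g) && (r ==> open)) must hold; in canonical form it is (((!u) && g) || (u ==> open)) && (!g) && (r ==> open).
Before g := p ==> (!r): (((!u) && (p ==> (!r))) || (u ==> open)) && (!(p ==> (!r))) && (r ==> open)
Before r := r: (((!u) && (p ==> (!r))) || (u ==> open)) && (!(p ==> (!r))) && (r ==> open)
Answer: WP = (((!u) && (p ==> (!r))) || (u ==> open)) && (!(p ==> (!r))) && (r ==> open)


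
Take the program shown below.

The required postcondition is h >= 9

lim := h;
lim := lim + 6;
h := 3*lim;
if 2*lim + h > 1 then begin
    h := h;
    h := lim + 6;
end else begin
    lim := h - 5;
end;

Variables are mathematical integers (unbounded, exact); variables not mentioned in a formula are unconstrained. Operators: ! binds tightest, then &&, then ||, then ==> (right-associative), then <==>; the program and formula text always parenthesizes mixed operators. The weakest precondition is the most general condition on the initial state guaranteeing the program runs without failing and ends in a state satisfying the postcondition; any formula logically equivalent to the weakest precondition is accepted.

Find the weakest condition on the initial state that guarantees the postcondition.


Working backward. After the program, h >= 9 must hold.
Then branch requires lim >= 3; else branch requires h >= 9.
Before the if: (h + 2*lim > 1 ==> lim >= 3) && ((!(h + 2*lim > 1)) ==> h >= 9)
Before h := 3*lim: (5*lim > 1 ==> lim >= 3) && ((!(5*lim > 1)) ==> 3*lim >= 9)
Before lim := lim + 6: (5*lim > -29 ==> lim >= -3) && ((!(5*lim > -29)) ==> 3*lim >= -9)
Before lim := h: (5*h > -29 ==> h >= -3) && ((!(5*h > -29)) ==> 3*h >= -9)
Answer: WP = (5*h > -29 ==> h >= -3) && ((!(5*h > -29)) ==> 3*h >= -9)


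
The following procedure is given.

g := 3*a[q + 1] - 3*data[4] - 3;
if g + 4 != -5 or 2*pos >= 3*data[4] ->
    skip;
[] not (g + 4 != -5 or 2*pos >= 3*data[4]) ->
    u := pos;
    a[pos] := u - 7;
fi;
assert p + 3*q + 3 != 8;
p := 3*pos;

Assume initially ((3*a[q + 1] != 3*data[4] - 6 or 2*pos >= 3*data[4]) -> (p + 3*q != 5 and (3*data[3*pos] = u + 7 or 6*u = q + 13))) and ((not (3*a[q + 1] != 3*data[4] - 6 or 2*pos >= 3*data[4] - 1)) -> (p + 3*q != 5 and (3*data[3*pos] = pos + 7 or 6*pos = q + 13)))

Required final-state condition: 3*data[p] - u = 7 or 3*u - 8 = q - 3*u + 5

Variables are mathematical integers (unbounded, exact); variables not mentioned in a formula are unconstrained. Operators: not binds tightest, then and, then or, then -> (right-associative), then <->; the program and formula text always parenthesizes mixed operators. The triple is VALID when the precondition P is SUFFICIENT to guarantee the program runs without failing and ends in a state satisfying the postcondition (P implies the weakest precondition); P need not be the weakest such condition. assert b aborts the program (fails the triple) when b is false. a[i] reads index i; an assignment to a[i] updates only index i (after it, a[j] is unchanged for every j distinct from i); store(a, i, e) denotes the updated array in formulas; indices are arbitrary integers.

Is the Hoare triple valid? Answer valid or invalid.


Working backward. After the program, the postcondition 3*data[p] - u = 7 or 3*u - 8 = q - 3*u + 5 must hold; in canonical form it is 3*data[p] = u + 7 or 6*u = q + 13.
Before p := 3*pos: 3*data[3*pos] = u + 7 or 6*u = q + 13
Before assert p + 3*q + 3 != 8: p + 3*q != 5 and (3*data[3*pos] = u + 7 or 6*u = q + 13)
Then branch requires p + 3*q != 5 and (3*data[3*pos] = u + 7 or 6*u = q + 13); else branch requires p + 3*q != 5 and (3*data[3*pos] = pos + 7 or 6*pos = q + 13).
Before the if: ((g != -9 or 2*pos >= 3*data[4]) -> (p + 3*q != 5 and (3*data[3*pos] = u + 7 or 6*u = q + 13))) and ((not (g != -9 or 2*pos >= 3*data[4])) -> (p + 3*q != 5 and (3*data[3*pos] = pos + 7 or 6*pos = q + 13)))
Before g := 3*a[q + 1] - 3*data[4] - 3: ((3*a[q + 1] != 3*data[4] - 6 or 2*pos >= 3*data[4]) -> (p + 3*q != 5 and (3*data[3*pos] = u + 7 or 6*u = q + 13))) and ((not (3*a[q + 1] != 3*data[4] - 6 or 2*pos >= 3*data[4])) -> (p + 3*q != 5 and (3*data[3*pos] = pos + 7 or 6*pos = q + 13)))
The weakest precondition is ((3*a[q + 1] != 3*data[4] - 6 or 2*pos >= 3*data[4]) -> (p + 3*q != 5 and (3*data[3*pos] = u + 7 or 6*u = q + 13))) and ((not (3*a[q + 1] != 3*data[4] - 6 or 2*pos >= 3*data[4])) -> (p + 3*q != 5 and (3*data[3*pos] = pos + 7 or 6*pos = q + 13))).
Check whether ((3*a[q + 1] != 3*data[4] - 6 or 2*pos >= 3*data[4]) -> (p + 3*q != 5 and (3*data[3*pos] = u + 7 or 6*u = q + 13))) and ((not (3*a[q + 1] != 3*data[4] - 6 or 2*pos >= 3*data[4] - 1)) -> (p + 3*q != 5 and (3*data[3*pos] = pos + 7 or 6*pos = q + 13))) implies it.
Countermodel: at the initial state a = {[-6] = -3, [0] = -3, [4] = -3, elsewhere -3}, data = {[-6] = -1, [0] = -1, [4] = -1, elsewhere -1}, p = 8, pos = -2, q = -1, u = 0, the precondition holds but the weakest precondition fails.
Answer: invalid


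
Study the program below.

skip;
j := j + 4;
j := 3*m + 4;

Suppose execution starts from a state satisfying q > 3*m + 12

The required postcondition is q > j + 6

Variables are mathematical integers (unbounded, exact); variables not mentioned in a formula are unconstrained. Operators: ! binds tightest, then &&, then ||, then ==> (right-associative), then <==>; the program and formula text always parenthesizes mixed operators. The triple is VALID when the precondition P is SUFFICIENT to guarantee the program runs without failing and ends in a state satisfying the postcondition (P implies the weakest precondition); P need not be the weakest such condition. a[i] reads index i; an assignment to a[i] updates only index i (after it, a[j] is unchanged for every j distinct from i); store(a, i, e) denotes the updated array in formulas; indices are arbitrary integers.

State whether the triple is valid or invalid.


Working backward. After the program, q > j + 6 must hold.
Before j := 3*m + 4: q > 3*m + 10
Before j := j + 4: q > 3*m + 10
Before skip: q > 3*m + 10
The weakest precondition is q > 3*m + 10.
Check whether q > 3*m + 12 implies it.
Every state satisfying the precondition satisfies the weakest precondition: the implication holds.
Answer: valid


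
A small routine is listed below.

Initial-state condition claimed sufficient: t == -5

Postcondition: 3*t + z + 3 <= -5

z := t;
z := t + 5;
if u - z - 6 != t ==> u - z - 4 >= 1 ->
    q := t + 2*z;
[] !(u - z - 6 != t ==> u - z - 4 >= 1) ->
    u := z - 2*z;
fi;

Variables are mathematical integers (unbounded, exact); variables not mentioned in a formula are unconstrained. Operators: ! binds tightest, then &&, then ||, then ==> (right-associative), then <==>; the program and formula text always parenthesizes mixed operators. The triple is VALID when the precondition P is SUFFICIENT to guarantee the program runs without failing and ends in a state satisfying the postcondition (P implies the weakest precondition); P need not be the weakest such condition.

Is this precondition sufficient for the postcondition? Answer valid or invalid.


Working backward. After the program, the postcondition 3*t + z + 3 <= -5 must hold; in canonical form it is 3*t + z <= -8.
Then branch requires 3*t + z <= -8; else branch requires 3*t + z <= -8.
Before the if: ((u != t + z + 6 ==> u >= z + 5) ==> 3*t + z <= -8) && ((!(u != t + z + 6 ==> u >= z + 5)) ==> 3*t + z <= -8)
Before z := t + 5: ((u != 2*t + 11 ==> u >= t + 10) ==> 4*t <= -13) && ((!(u != 2*t + 11 ==> u >= t + 10)) ==> 4*t <= -13)
Before z := t: ((u != 2*t + 11 ==> u >= t + 10) ==> 4*t <= -13) && ((!(u != 2*t + 11 ==> u >= t + 10)) ==> 4*t <= -13)
The weakest precondition is ((u != 2*t + 11 ==> u >= t + 10) ==> 4*t <= -13) && ((!(u != 2*t + 11 ==> u >= t + 10)) ==> 4*t <= -13).
Check whether t == -5 implies it.
Every state satisfying the precondition satisfies the weakest precondition: the implication holds.
Answer: valid


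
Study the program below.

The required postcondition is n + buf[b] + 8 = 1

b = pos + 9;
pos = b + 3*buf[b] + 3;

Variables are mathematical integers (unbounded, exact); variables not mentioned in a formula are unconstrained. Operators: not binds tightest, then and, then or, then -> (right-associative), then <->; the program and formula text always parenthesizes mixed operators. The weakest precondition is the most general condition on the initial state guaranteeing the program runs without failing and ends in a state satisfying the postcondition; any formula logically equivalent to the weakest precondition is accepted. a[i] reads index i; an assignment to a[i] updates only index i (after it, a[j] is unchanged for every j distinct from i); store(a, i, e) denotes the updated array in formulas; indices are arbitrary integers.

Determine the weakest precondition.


Working backward. After the program, the postcondition n + buf[b] + 8 = 1 must hold; in canonical form it is buf[b] + n = -7.
Before pos := b + 3*buf[b] + 3: buf[b] + n = -7
Before b := pos + 9: buf[pos + 9] + n = -7
Answer: WP = buf[pos + 9] + n = -7


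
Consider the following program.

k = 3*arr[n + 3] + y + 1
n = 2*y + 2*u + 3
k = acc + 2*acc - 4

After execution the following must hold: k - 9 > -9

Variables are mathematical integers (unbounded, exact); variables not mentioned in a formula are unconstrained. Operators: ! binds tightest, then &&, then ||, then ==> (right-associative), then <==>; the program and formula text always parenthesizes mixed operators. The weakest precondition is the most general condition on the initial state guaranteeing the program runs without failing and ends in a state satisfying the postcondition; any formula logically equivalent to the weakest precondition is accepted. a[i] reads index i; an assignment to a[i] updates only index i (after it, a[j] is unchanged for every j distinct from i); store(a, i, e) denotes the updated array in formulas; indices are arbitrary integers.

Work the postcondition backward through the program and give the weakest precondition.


Working backward. After the program, the postcondition k - 9 > -9 must hold; in canonical form it is k > 0.
Before k := acc + 2*acc - 4: 3*acc > 4
Before n := 2*y + 2*u + 3: 3*acc > 4
Before k := 3*arr[n + 3] + y + 1: 3*acc > 4
Answer: WP = 3*acc > 4


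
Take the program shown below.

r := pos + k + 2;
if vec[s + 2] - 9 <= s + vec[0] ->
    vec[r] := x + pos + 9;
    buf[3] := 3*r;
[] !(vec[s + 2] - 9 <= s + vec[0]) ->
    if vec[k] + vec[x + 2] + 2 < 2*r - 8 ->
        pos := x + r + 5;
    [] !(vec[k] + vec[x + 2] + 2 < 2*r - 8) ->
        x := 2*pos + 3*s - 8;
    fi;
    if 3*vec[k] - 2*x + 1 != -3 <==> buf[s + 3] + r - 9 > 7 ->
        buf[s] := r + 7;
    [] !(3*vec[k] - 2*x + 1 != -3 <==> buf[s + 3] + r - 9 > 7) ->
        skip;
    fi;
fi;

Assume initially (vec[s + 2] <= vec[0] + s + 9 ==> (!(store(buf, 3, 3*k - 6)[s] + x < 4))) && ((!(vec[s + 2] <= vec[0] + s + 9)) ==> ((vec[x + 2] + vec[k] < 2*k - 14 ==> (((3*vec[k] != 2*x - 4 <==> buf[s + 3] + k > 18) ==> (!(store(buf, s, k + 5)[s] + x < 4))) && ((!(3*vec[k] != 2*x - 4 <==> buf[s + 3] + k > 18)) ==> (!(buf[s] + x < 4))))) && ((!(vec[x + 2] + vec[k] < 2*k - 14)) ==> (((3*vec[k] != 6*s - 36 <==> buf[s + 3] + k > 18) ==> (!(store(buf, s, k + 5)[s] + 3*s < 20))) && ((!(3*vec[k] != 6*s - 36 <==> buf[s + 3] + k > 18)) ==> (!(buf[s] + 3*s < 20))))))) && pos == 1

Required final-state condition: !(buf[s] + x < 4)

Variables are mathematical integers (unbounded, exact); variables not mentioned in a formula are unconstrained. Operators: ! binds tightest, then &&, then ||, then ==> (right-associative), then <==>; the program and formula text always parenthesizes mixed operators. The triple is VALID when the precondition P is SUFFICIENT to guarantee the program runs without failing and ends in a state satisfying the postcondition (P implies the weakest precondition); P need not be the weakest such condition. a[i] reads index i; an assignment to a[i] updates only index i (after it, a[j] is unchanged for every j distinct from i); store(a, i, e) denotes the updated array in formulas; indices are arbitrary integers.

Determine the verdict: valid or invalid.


Working backward. After the program, !(buf[s] + x < 4) must hold.
Then branch requires !(store(buf, 3, 3*r)[s] + x < 4); else branch requires (vec[x + 2] + vec[k] < 2*r - 10 ==> (((3*vec[k] != 2*x - 4 <==> buf[s + 3] + r > 16) ==> (!(store(buf, s, r + 7)[s] + x < 4))) && ((!(3*vec[k] != 2*x - 4 <==> buf[s + 3] + r > 16)) ==> (!(buf[s] + x < 4))))) && ((!(vec[x + 2] + vec[k] < 2*r - 10)) ==> (((3*vec[k] != 4*pos + 6*s - 20 <==> buf[s + 3] + r > 16) ==> (!(store(buf, s, r + 7)[s] + 2*pos + 3*s < 12))) && ((!(3*vec[k] != 4*pos + 6*s - 20 <==> buf[s + 3] + r > 16)) ==> (!(buf[s] + 2*pos + 3*s < 12))))).
Before the if: (vec[s + 2] <= vec[0] + s + 9 ==> (!(store(buf, 3, 3*r)[s] + x < 4))) && ((!(vec[s + 2] <= vec[0] + s + 9)) ==> ((vec[x + 2] + vec[k] < 2*r - 10 ==> (((3*vec[k] != 2*x - 4 <==> buf[s + 3] + r > 16) ==> (!(store(buf, s, r + 7)[s] + x < 4))) && ((!(3*vec[k] != 2*x - 4 <==> buf[s + 3] + r > 16)) ==> (!(buf[s] + x < 4))))) && ((!(vec[x + 2] + vec[k] < 2*r - 10)) ==> (((3*vec[k] != 4*pos + 6*s - 20 <==> buf[s + 3] + r > 16) ==> (!(store(buf, s, r + 7)[s] + 2*pos + 3*s < 12))) && ((!(3*vec[k] != 4*pos + 6*s - 20 <==> buf[s + 3] + r > 16)) ==> (!(buf[s] + 2*pos + 3*s < 12)))))))
Before r := pos + k + 2: (vec[s + 2] <= vec[0] + s + 9 ==> (!(store(buf, 3, 3*k + 3*pos + 6)[s] + x < 4))) && ((!(vec[s + 2] <= vec[0] + s + 9)) ==> ((vec[x + 2] + vec[k] < 2*k + 2*pos - 6 ==> (((3*vec[k] != 2*x - 4 <==> buf[s + 3] + k + pos > 14) ==> (!(store(buf, s, k + pos + 9)[s] + x < 4))) && ((!(3*vec[k] != 2*x - 4 <==> buf[s + 3] + k + pos > 14)) ==> (!(buf[s] + x < 4))))) && ((!(vec[x + 2] + vec[k] < 2*k + 2*pos - 6)) ==> (((3*vec[k] != 4*pos + 6*s - 20 <==> buf[s + 3] + k + pos > 14) ==> (!(store(buf, s, k + pos + 9)[s] + 2*pos + 3*s < 12))) && ((!(3*vec[k] != 4*pos + 6*s - 20 <==> buf[s + 3] + k + pos > 14)) ==> (!(buf[s] + 2*pos + 3*s < 12)))))))
The weakest precondition is (vec[s + 2] <= vec[0] + s + 9 ==> (!(store(buf, 3, 3*k + 3*pos + 6)[s] + x < 4))) && ((!(vec[s + 2] <= vec[0] + s + 9)) ==> ((vec[x + 2] + vec[k] < 2*k + 2*pos - 6 ==> (((3*vec[k] != 2*x - 4 <==> buf[s + 3] + k + pos > 14) ==> (!(store(buf, s, k + pos + 9)[s] + x < 4))) && ((!(3*vec[k] != 2*x - 4 <==> buf[s + 3] + k + pos > 14)) ==> (!(buf[s] + x < 4))))) && ((!(vec[x + 2] + vec[k] < 2*k + 2*pos - 6)) ==> (((3*vec[k] != 4*pos + 6*s - 20 <==> buf[s + 3] + k + pos > 14) ==> (!(store(buf, s, k + pos + 9)[s] + 2*pos + 3*s < 12))) && ((!(3*vec[k] != 4*pos + 6*s - 20 <==> buf[s + 3] + k + pos > 14)) ==> (!(buf[s] + 2*pos + 3*s < 12))))))).
Check whether (vec[s + 2] <= vec[0] + s + 9 ==> (!(store(buf, 3, 3*k - 6)[s] + x < 4))) && ((!(vec[s + 2] <= vec[0] + s + 9)) ==> ((vec[x + 2] + vec[k] < 2*k - 14 ==> (((3*vec[k] != 2*x - 4 <==> buf[s + 3] + k > 18) ==> (!(store(buf, s, k + 5)[s] + x < 4))) && ((!(3*vec[k] != 2*x - 4 <==> buf[s + 3] + k > 18)) ==> (!(buf[s] + x < 4))))) && ((!(vec[x + 2] + vec[k] < 2*k - 14)) ==> (((3*vec[k] != 6*s - 36 <==> buf[s + 3] + k > 18) ==> (!(store(buf, s, k + 5)[s] + 3*s < 20))) && ((!(3*vec[k] != 6*s - 36 <==> buf[s + 3] + k > 18)) ==> (!(buf[s] + 3*s < 20))))))) && pos == 1 implies it.
Countermodel: at the initial state buf = {[-71171] = 8, [0] = 8, [3] = 8, [10] = -7, [12] = 8, [13] = -31274, [31288] = 8, elsewhere 8}, k = 31288, pos = 1, s = 10, vec = {[-71171] = 110021, [0] = 11721, [3] = 5, [10] = 5, [12] = 11741, [13] = 5, [31288] = -47450, elsewhere 5}, x = -71173, the precondition holds but the weakest precondition fails.
Answer: invalid


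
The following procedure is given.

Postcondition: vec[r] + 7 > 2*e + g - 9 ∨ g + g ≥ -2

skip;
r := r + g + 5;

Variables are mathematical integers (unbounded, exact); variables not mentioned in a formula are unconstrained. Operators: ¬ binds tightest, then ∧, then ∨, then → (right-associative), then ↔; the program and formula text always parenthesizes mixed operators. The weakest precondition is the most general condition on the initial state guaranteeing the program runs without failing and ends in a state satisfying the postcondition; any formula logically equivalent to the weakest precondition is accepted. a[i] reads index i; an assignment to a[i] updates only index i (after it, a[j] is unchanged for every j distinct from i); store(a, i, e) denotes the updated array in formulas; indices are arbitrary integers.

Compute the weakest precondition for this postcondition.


Working backward. After the program, the postcondition vec[r] + 7 > 2*e + g - 9 ∨ g + g ≥ -2 must hold; in canonical form it is vec[r] > 2*e + g - 16 ∨ 2*g ≥ -2.
Before r := r + g + 5: vec[g + r + 5] > 2*e + g - 16 ∨ 2*g ≥ -2
Before skip: vec[g + r + 5] > 2*e + g - 16 ∨ 2*g ≥ -2
Answer: WP = vec[g + r + 5] > 2*e + g - 16 ∨ 2*g ≥ -2


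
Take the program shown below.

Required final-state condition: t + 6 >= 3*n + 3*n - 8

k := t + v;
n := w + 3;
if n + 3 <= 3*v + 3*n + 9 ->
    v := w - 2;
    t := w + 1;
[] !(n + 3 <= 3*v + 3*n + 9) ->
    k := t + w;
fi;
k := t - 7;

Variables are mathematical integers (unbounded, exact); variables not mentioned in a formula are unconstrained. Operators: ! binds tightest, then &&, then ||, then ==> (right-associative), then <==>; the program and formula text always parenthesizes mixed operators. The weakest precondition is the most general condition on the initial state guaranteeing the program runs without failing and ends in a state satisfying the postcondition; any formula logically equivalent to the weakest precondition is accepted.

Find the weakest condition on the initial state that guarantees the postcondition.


Working backward. After the program, the postcondition t + 6 >= 3*n + 3*n - 8 must hold; in canonical form it is t >= 6*n - 14.
Before k := t - 7: t >= 6*n - 14
Then branch requires w >= 6*n - 15; else branch requires t >= 6*n - 14.
Before the if: (2*n + 3*v >= -6 ==> w >= 6*n - 15) && ((!(2*n + 3*v >= -6)) ==> t >= 6*n - 14)
Before n := w + 3: (3*v + 2*w >= -12 ==> 5*w <= -3) && ((!(3*v + 2*w >= -12)) ==> t >= 6*w + 4)
Before k := t + v: (3*v + 2*w >= -12 ==> 5*w <= -3) && ((!(3*v + 2*w >= -12)) ==> t >= 6*w + 4)
Answer: WP = (3*v + 2*w >= -12 ==> 5*w <= -3) && ((!(3*v + 2*w >= -12)) ==> t >= 6*w + 4)


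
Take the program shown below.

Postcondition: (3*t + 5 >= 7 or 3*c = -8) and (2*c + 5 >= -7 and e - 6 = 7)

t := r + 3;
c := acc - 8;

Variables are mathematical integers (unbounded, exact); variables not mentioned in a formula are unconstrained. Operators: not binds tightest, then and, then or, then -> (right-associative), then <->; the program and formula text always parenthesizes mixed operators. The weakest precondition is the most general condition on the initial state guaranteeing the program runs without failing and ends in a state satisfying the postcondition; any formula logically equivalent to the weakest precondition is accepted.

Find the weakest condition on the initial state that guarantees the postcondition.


Working backward. After the program, the postcondition (3*t + 5 >= 7 or 3*c = -8) and (2*c + 5 >= -7 and e - 6 = 7) must hold; in canonical form it is (3*t >= 2 or 3*c = -8) and 2*c >= -12 and e = 13.
Before c := acc - 8: (3*t >= 2 or 3*acc = 16) and 2*acc >= 4 and e = 13
Before t := r + 3: (3*r >= -7 or 3*acc = 16) and 2*acc >= 4 and e = 13
Answer: WP = (3*r >= -7 or 3*acc = 16) and 2*acc >= 4 and e = 13


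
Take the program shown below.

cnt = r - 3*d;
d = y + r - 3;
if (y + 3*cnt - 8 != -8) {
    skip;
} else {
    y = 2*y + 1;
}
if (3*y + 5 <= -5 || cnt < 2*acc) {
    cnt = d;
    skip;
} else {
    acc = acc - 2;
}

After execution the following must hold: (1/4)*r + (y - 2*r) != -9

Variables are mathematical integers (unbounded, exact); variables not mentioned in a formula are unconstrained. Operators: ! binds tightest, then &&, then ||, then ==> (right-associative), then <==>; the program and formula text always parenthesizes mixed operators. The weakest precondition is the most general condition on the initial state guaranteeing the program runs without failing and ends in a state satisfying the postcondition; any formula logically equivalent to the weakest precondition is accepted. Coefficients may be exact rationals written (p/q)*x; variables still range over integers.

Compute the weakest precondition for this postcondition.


Working backward. After the program, the postcondition (1/4)*r + (y - 2*r) != -9 must hold; in canonical form it is y != (7/4)*r - 9.
Then branch requires y != (7/4)*r - 9; else branch requires y != (7/4)*r - 9.
Before the if: ((3*y <= -10 || cnt < 2*acc) ==> y != (7/4)*r - 9) && ((!(3*y <= -10 || cnt < 2*acc)) ==> y != (7/4)*r - 9)
Then branch requires ((3*y <= -10 || cnt < 2*acc) ==> y != (7/4)*r - 9) && ((!(3*y <= -10 || cnt < 2*acc)) ==> y != (7/4)*r - 9); else branch requires ((6*y <= -13 || cnt < 2*acc) ==> 2*y != (7/4)*r - 10) && ((!(6*y <= -13 || cnt < 2*acc)) ==> 2*y != (7/4)*r - 10).
Before the if: (3*cnt + y != 0 ==> (((3*y <= -10 || cnt < 2*acc) ==> y != (7/4)*r - 9) && ((!(3*y <= -10 || cnt < 2*acc)) ==> y != (7/4)*r - 9))) && ((!(3*cnt + y != 0)) ==> (((6*y <= -13 || cnt < 2*acc) ==> 2*y != (7/4)*r - 10) && ((!(6*y <= -13 || cnt < 2*acc)) ==> 2*y != (7/4)*r - 10)))
Before d := y + r - 3: (3*cnt + y != 0 ==> (((3*y <= -10 || cnt < 2*acc) ==> y != (7/4)*r - 9) && ((!(3*y <= -10 || cnt < 2*acc)) ==> y != (7/4)*r - 9))) && ((!(3*cnt + y != 0)) ==> (((6*y <= -13 || cnt < 2*acc) ==> 2*y != (7/4)*r - 10) && ((!(6*y <= -13 || cnt < 2*acc)) ==> 2*y != (7/4)*r - 10)))
Before cnt := r - 3*d: (3*r + y != 9*d ==> (((3*y <= -10 || r < 2*acc + 3*d) ==> y != (7/4)*r - 9) && ((!(3*y <= -10 || r < 2*acc + 3*d)) ==> y != (7/4)*r - 9))) && ((!(3*r + y != 9*d)) ==> (((6*y <= -13 || r < 2*acc + 3*d) ==> 2*y != (7/4)*r - 10) && ((!(6*y <= -13 || r < 2*acc + 3*d)) ==> 2*y != (7/4)*r - 10)))
Answer: WP = (3*r + y != 9*d ==> (((3*y <= -10 || r < 2*acc + 3*d) ==> y != (7/4)*r - 9) && ((!(3*y <= -10 || r < 2*acc + 3*d)) ==> y != (7/4)*r - 9))) && ((!(3*r + y != 9*d)) ==> (((6*y <= -13 || r < 2*acc + 3*d) ==> 2*y != (7/4)*r - 10) && ((!(6*y <= -13 || r < 2*acc + 3*d)) ==> 2*y != (7/4)*r - 10)))


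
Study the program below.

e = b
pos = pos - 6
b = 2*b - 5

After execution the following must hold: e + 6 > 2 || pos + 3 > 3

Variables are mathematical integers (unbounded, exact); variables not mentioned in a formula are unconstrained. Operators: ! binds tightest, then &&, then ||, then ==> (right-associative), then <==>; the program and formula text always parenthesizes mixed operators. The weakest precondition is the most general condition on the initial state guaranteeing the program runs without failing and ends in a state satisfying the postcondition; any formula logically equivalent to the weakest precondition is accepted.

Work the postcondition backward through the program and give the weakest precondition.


Working backward. After the program, the postcondition e + 6 > 2 || pos + 3 > 3 must hold; in canonical form it is e > -4 || pos > 0.
Before b := 2*b - 5: e > -4 || pos > 0
Before pos := pos - 6: e > -4 || pos > 6
Before e := b: b > -4 || pos > 6
Answer: WP = b > -4 || pos > 6


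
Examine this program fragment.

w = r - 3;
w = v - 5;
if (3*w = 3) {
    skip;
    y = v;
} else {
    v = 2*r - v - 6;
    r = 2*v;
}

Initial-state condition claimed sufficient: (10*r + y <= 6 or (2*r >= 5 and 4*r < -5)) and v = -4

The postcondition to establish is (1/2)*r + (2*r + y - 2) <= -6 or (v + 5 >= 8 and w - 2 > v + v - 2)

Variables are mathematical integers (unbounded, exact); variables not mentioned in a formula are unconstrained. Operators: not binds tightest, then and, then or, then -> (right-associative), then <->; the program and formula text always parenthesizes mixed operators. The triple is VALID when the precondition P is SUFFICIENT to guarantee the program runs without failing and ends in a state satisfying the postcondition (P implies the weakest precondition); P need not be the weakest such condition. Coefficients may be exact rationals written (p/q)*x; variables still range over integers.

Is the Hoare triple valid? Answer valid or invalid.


Working backward. After the program, the postcondition (1/2)*r + (2*r + y - 2) <= -6 or (v + 5 >= 8 and w - 2 > v + v - 2) must hold; in canonical form it is (5/2)*r + y <= -4 or (v >= 3 and w > 2*v).
Then branch requires (5/2)*r + v <= -4 or (v >= 3 and w > 2*v); else branch requires 10*r + y <= 5*v + 26 or (2*r >= v + 9 and 2*v + w > 4*r - 12).
Before the if: (3*w = 3 -> ((5/2)*r + v <= -4 or (v >= 3 and w > 2*v))) and ((not (3*w = 3)) -> (10*r + y <= 5*v + 26 or (2*r >= v + 9 and 2*v + w > 4*r - 12)))
Before w := v - 5: (3*v = 18 -> ((5/2)*r + v <= -4 or (v >= 3 and v < -5))) and ((not (3*v = 18)) -> (10*r + y <= 5*v + 26 or (2*r >= v + 9 and 3*v > 4*r - 7)))
Before w := r - 3: (3*v = 18 -> ((5/2)*r + v <= -4 or (v >= 3 and v < -5))) and ((not (3*v = 18)) -> (10*r + y <= 5*v + 26 or (2*r >= v + 9 and 3*v > 4*r - 7)))
The weakest precondition is (3*v = 18 -> ((5/2)*r + v <= -4 or (v >= 3 and v < -5))) and ((not (3*v = 18)) -> (10*r + y <= 5*v + 26 or (2*r >= v + 9 and 3*v > 4*r - 7))).
Check whether (10*r + y <= 6 or (2*r >= 5 and 4*r < -5)) and v = -4 implies it.
Every state satisfying the precondition satisfies the weakest precondition: the implication holds.
Answer: valid


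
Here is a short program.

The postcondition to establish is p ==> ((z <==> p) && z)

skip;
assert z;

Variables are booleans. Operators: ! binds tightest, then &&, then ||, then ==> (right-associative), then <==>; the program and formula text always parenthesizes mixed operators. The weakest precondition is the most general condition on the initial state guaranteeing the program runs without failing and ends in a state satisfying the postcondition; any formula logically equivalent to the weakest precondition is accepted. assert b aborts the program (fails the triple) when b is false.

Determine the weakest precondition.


Working backward. After the program, p ==> ((z <==> p) && z) must hold.
Before assert z: z && (p ==> ((z <==> p) && z))
Before skip: z && (p ==> ((z <==> p) && z))
Answer: WP = z && (p ==> ((z <==> p) && z))


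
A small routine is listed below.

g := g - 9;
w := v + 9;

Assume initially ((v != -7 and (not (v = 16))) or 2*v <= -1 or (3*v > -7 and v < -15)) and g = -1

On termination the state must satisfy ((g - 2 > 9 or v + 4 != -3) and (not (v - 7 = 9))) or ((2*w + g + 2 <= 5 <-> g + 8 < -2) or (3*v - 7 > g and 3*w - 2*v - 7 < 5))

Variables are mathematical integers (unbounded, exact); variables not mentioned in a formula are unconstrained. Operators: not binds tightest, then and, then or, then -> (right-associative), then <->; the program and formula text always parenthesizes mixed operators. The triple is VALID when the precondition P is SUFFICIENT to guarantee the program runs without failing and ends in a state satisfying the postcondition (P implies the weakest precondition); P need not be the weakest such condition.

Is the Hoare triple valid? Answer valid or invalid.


Working backward. After the program, the postcondition ((g - 2 > 9 or v + 4 != -3) and (not (v - 7 = 9))) or ((2*w + g + 2 <= 5 <-> g + 8 < -2) or (3*v - 7 > g and 3*w - 2*v - 7 < 5)) must hold; in canonical form it is ((g > 11 or v != -7) and (not (v = 16))) or (g + 2*w <= 3 <-> g < -10) or (3*v > g + 7 and 3*w < 2*v + 12).
Before w := v + 9: ((g > 11 or v != -7) and (not (v = 16))) or (g + 2*v <= -15 <-> g < -10) or (3*v > g + 7 and v < -15)
Before g := g - 9: ((g > 20 or v != -7) and (not (v = 16))) or (g + 2*v <= -6 <-> g < -1) or (3*v > g - 2 and v < -15)
The weakest precondition is ((g > 20 or v != -7) and (not (v = 16))) or (g + 2*v <= -6 <-> g < -1) or (3*v > g - 2 and v < -15).
Check whether ((v != -7 and (not (v = 16))) or 2*v <= -1 or (3*v > -7 and v < -15)) and g = -1 implies it.
Countermodel: at the initial state g = -1, v = -7, the precondition holds but the weakest precondition fails.
Answer: invalid


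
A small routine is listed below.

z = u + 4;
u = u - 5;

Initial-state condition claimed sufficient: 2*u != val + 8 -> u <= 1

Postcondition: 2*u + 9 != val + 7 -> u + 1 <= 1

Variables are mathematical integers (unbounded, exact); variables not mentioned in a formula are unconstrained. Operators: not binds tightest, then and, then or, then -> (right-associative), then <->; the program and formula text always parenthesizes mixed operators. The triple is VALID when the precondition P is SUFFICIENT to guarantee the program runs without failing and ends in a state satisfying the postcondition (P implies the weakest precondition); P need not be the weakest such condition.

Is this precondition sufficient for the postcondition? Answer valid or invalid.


Working backward. After the program, the postcondition 2*u + 9 != val + 7 -> u + 1 <= 1 must hold; in canonical form it is 2*u != val - 2 -> u <= 0.
Before u := u - 5: 2*u != val + 8 -> u <= 5
Before z := u + 4: 2*u != val + 8 -> u <= 5
The weakest precondition is 2*u != val + 8 -> u <= 5.
Check whether 2*u != val + 8 -> u <= 1 implies it.
Every state satisfying the precondition satisfies the weakest precondition: the implication holds.
Answer: valid


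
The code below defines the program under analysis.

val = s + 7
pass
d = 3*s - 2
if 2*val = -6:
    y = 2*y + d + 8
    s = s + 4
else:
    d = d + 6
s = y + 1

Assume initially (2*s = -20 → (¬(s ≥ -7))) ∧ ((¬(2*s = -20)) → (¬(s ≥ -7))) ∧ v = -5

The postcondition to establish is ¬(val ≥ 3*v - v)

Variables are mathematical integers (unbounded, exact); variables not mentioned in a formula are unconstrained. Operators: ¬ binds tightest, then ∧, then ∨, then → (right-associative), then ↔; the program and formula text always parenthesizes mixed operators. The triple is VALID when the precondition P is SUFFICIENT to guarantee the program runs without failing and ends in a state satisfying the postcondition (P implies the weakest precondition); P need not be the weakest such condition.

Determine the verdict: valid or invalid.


Working backward. After the program, the postcondition ¬(val ≥ 3*v - v) must hold; in canonical form it is ¬(val ≥ 2*v).
Before s := y + 1: ¬(val ≥ 2*v)
Then branch requires ¬(val ≥ 2*v); else branch requires ¬(val ≥ 2*v).
Before the if: (2*val = -6 → (¬(val ≥ 2*v))) ∧ ((¬(2*val = -6)) → (¬(val ≥ 2*v)))
Before d := 3*s - 2: (2*val = -6 → (¬(val ≥ 2*v))) ∧ ((¬(2*val = -6)) → (¬(val ≥ 2*v)))
Before skip: (2*val = -6 → (¬(val ≥ 2*v))) ∧ ((¬(2*val = -6)) → (¬(val ≥ 2*v)))
Before val := s + 7: (2*s = -20 → (¬(s ≥ 2*v - 7))) ∧ ((¬(2*s = -20)) → (¬(s ≥ 2*v - 7)))
The weakest precondition is (2*s = -20 → (¬(s ≥ 2*v - 7))) ∧ ((¬(2*s = -20)) → (¬(s ≥ 2*v - 7))).
Check whether (2*s = -20 → (¬(s ≥ -7))) ∧ ((¬(2*s = -20)) → (¬(s ≥ -7))) ∧ v = -5 implies it.
Countermodel: at the initial state s = -8, v = -5, the precondition holds but the weakest precondition fails.
Answer: invalid


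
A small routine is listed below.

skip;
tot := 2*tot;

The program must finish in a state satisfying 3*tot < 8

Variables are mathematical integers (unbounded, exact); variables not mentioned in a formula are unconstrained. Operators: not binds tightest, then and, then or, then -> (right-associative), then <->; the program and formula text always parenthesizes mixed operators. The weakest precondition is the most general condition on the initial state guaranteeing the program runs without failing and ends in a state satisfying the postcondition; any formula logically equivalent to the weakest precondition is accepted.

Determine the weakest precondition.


Working backward. After the program, 3*tot < 8 must hold.
Before tot := 2*tot: 6*tot < 8
Before skip: 6*tot < 8
Answer: WP = 6*tot < 8


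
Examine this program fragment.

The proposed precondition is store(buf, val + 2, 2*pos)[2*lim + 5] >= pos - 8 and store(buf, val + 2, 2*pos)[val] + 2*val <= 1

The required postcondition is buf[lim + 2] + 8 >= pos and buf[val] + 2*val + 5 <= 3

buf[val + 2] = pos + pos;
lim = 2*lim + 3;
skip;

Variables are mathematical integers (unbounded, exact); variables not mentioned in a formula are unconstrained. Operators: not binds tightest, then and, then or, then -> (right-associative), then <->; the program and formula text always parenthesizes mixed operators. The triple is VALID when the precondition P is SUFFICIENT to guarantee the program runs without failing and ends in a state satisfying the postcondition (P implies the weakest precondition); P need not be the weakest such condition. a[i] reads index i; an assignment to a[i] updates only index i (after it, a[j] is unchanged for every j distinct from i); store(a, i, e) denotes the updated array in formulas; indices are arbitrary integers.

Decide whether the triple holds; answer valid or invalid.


Working backward. After the program, the postcondition buf[lim + 2] + 8 >= pos and buf[val] + 2*val + 5 <= 3 must hold; in canonical form it is buf[lim + 2] >= pos - 8 and buf[val] + 2*val <= -2.
Before skip: buf[lim + 2] >= pos - 8 and buf[val] + 2*val <= -2
Before lim := 2*lim + 3: buf[2*lim + 5] >= pos - 8 and buf[val] + 2*val <= -2
Before buf[val + 2] := pos + pos: store(buf, val + 2, 2*pos)[2*lim + 5] >= pos - 8 and store(buf, val + 2, 2*pos)[val] + 2*val <= -2
The weakest precondition is store(buf, val + 2, 2*pos)[2*lim + 5] >= pos - 8 and store(buf, val + 2, 2*pos)[val] + 2*val <= -2.
Check whether store(buf, val + 2, 2*pos)[2*lim + 5] >= pos - 8 and store(buf, val + 2, 2*pos)[val] + 2*val <= 1 implies it.
Countermodel: at the initial state buf = {[0] = 1, [1] = 7040, [2] = 3, elsewhere 3}, lim = -2, pos = -15215, val = 0, the precondition holds but the weakest precondition fails.
Answer: invalid


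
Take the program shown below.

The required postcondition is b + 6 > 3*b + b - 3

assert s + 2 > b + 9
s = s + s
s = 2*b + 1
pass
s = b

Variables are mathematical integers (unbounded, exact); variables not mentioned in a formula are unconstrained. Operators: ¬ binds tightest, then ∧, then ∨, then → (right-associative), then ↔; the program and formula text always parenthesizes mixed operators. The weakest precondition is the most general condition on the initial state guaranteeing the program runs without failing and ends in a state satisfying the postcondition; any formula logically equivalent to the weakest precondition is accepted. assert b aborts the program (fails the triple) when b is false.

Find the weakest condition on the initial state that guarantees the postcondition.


Working backward. After the program, the postcondition b + 6 > 3*b + b - 3 must hold; in canonical form it is 3*b < 9.
Before s := b: 3*b < 9
Before skip: 3*b < 9
Before s := 2*b + 1: 3*b < 9
Before s := s + s: 3*b < 9
Before assert s + 2 > b + 9: s > b + 7 ∧ 3*b < 9
Answer: WP = s > b + 7 ∧ 3*b < 9


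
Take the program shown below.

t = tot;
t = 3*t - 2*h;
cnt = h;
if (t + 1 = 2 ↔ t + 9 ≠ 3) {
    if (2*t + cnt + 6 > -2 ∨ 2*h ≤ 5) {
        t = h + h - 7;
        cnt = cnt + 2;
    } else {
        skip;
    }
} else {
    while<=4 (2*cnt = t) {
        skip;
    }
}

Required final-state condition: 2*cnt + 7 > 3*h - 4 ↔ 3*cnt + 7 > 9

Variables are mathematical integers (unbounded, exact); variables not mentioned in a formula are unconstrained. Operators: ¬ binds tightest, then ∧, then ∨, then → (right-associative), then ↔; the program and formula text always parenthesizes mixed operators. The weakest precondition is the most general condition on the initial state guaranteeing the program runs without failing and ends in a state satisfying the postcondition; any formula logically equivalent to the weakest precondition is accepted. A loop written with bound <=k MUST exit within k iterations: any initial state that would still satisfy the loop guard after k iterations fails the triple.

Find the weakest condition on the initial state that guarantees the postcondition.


Working backward. After the program, the postcondition 2*cnt + 7 > 3*h - 4 ↔ 3*cnt + 7 > 9 must hold; in canonical form it is 2*cnt > 3*h - 11 ↔ 3*cnt > 2.
Then branch requires ((cnt + 2*t > -8 ∨ 2*h ≤ 5) → (2*cnt > 3*h - 15 ↔ 3*cnt > -4)) ∧ ((¬(cnt + 2*t > -8 ∨ 2*h ≤ 5)) → (2*cnt > 3*h - 11 ↔ 3*cnt > 2)); else branch requires (2*cnt = t → ((2*cnt = t → ((2*cnt = t → ((2*cnt = t → ((¬(2*cnt = t)) ∧ (2*cnt > 3*h - 11 ↔ 3*cnt > 2))) ∧ ((¬(2*cnt = t)) → (2*cnt > 3*h - 11 ↔ 3*cnt > 2)))) ∧ ((¬(2*cnt = t)) → (2*cnt > 3*h - 11 ↔ 3*cnt > 2)))) ∧ ((¬(2*cnt = t)) → (2*cnt > 3*h - 11 ↔ 3*cnt > 2)))) ∧ ((¬(2*cnt = t)) → (2*cnt > 3*h - 11 ↔ 3*cnt > 2)).
Before the if: ((t = 1 ↔ t ≠ -6) → (((cnt + 2*t > -8 ∨ 2*h ≤ 5) → (2*cnt > 3*h - 15 ↔ 3*cnt > -4)) ∧ ((¬(cnt + 2*t > -8 ∨ 2*h ≤ 5)) → (2*cnt > 3*h - 11 ↔ 3*cnt > 2)))) ∧ ((¬(t = 1 ↔ t ≠ -6)) → ((2*cnt = t → ((2*cnt = t → ((2*cnt = t → ((2*cnt = t → ((¬(2*cnt = t)) ∧ (2*cnt > 3*h - 11 ↔ 3*cnt > 2))) ∧ ((¬(2*cnt = t)) → (2*cnt > 3*h - 11 ↔ 3*cnt > 2)))) ∧ ((¬(2*cnt = t)) → (2*cnt > 3*h - 11 ↔ 3*cnt > 2)))) ∧ ((¬(2*cnt = t)) → (2*cnt > 3*h - 11 ↔ 3*cnt > 2)))) ∧ ((¬(2*cnt = t)) → (2*cnt > 3*h - 11 ↔ 3*cnt > 2))))
Before cnt := h: ((t = 1 ↔ t ≠ -6) → (((h + 2*t > -8 ∨ 2*h ≤ 5) → (h < 15 ↔ 3*h > -4)) ∧ ((¬(h + 2*t > -8 ∨ 2*h ≤ 5)) → (h < 11 ↔ 3*h > 2)))) ∧ ((¬(t = 1 ↔ t ≠ -6)) → ((2*h = t → ((2*h = t → ((2*h = t → ((2*h = t → ((¬(2*h = t)) ∧ (h < 11 ↔ 3*h > 2))) ∧ ((¬(2*h = t)) → (h < 11 ↔ 3*h > 2)))) ∧ ((¬(2*h = t)) → (h < 11 ↔ 3*h > 2)))) ∧ ((¬(2*h = t)) → (h < 11 ↔ 3*h > 2)))) ∧ ((¬(2*h = t)) → (h < 11 ↔ 3*h > 2))))
Before t := 3*t - 2*h: ((3*t = 2*h + 1 ↔ 3*t ≠ 2*h - 6) → (((6*t > 3*h - 8 ∨ 2*h ≤ 5) → (h < 15 ↔ 3*h > -4)) ∧ ((¬(6*t > 3*h - 8 ∨ 2*h ≤ 5)) → (h < 11 ↔ 3*h > 2)))) ∧ ((¬(3*t = 2*h + 1 ↔ 3*t ≠ 2*h - 6)) → ((4*h = 3*t → ((4*h = 3*t → ((4*h = 3*t → ((4*h = 3*t → ((¬(4*h = 3*t)) ∧ (h < 11 ↔ 3*h > 2))) ∧ ((¬(4*h = 3*t)) → (h < 11 ↔ 3*h > 2)))) ∧ ((¬(4*h = 3*t)) → (h < 11 ↔ 3*h > 2)))) ∧ ((¬(4*h = 3*t)) → (h < 11 ↔ 3*h > 2)))) ∧ ((¬(4*h = 3*t)) → (h < 11 ↔ 3*h > 2))))
Before t := tot: ((3*tot = 2*h + 1 ↔ 3*tot ≠ 2*h - 6) → (((6*tot > 3*h - 8 ∨ 2*h ≤ 5) → (h < 15 ↔ 3*h > -4)) ∧ ((¬(6*tot > 3*h - 8 ∨ 2*h ≤ 5)) → (h < 11 ↔ 3*h > 2)))) ∧ ((¬(3*tot = 2*h + 1 ↔ 3*tot ≠ 2*h - 6)) → ((4*h = 3*tot → ((4*h = 3*tot → ((4*h = 3*tot → ((4*h = 3*tot → ((¬(4*h = 3*tot)) ∧ (h < 11 ↔ 3*h > 2))) ∧ ((¬(4*h = 3*tot)) → (h < 11 ↔ 3*h > 2)))) ∧ ((¬(4*h = 3*tot)) → (h < 11 ↔ 3*h > 2)))) ∧ ((¬(4*h = 3*tot)) → (h < 11 ↔ 3*h > 2)))) ∧ ((¬(4*h = 3*tot)) → (h < 11 ↔ 3*h > 2))))
Answer: WP = ((3*tot = 2*h + 1 ↔ 3*tot ≠ 2*h - 6) → (((6*tot > 3*h - 8 ∨ 2*h ≤ 5) → (h < 15 ↔ 3*h > -4)) ∧ ((¬(6*tot > 3*h - 8 ∨ 2*h ≤ 5)) → (h < 11 ↔ 3*h > 2)))) ∧ ((¬(3*tot = 2*h + 1 ↔ 3*tot ≠ 2*h - 6)) → ((4*h = 3*tot → ((4*h = 3*tot → ((4*h = 3*tot → ((4*h = 3*tot → ((¬(4*h = 3*tot)) ∧ (h < 11 ↔ 3*h > 2))) ∧ ((¬(4*h = 3*tot)) → (h < 11 ↔ 3*h > 2)))) ∧ ((¬(4*h = 3*tot)) → (h < 11 ↔ 3*h > 2)))) ∧ ((¬(4*h = 3*tot)) → (h < 11 ↔ 3*h > 2)))) ∧ ((¬(4*h = 3*tot)) → (h < 11 ↔ 3*h > 2))))
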